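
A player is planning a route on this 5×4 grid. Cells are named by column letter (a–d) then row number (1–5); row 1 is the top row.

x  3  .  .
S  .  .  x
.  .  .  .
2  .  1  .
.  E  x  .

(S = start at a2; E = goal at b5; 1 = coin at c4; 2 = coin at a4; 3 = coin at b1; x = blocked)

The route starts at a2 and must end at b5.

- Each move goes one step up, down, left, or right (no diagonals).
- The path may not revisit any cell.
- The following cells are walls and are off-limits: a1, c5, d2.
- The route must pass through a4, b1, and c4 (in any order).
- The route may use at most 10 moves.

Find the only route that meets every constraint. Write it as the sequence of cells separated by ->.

Any route must reach a4, b1, and c4 and still end at b5 within 10 moves, so the order of the required stops is forced.
Route from a2: right 1 to b2, up 1 to b1, right 1 to c1, down 3 to c4, left 2 to a4, down 1 to a5, right 1 to b5 — 10 moves in all.
Check: all required cells visited; 10 ≤ 10 moves.

a2 -> b2 -> b1 -> c1 -> c2 -> c3 -> c4 -> b4 -> a4 -> a5 -> b5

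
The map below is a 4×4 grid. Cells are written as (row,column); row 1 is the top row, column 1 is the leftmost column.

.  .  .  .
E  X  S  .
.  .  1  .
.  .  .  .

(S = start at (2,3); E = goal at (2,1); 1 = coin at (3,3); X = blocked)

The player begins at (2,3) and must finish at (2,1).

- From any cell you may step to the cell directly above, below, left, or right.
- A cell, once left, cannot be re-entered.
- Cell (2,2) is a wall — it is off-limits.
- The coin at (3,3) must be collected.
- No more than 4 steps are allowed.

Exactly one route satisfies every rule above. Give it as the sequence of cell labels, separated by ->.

The budget equals the shortest possible length, so every move has to be on a shortest route through the required cells.
Route from (2,3): down 1 to (3,3), left 2 to (3,1), up 1 to (2,1) — 4 moves in all.
Check: all required cells visited; 4 ≤ 4 moves.

(2,3) -> (3,3) -> (3,2) -> (3,1) -> (2,1)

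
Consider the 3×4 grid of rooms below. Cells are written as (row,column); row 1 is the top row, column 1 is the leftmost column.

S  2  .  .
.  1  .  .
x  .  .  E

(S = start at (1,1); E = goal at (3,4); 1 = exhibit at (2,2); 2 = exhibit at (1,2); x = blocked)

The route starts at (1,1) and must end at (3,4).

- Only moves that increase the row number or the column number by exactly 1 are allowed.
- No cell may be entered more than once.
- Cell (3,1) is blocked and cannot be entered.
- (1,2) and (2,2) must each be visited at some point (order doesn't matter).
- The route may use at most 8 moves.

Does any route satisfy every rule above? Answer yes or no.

yes

One route that works: (1,1) → (1,2) → (2,2) → (3,2) → (3,3) → (3,4).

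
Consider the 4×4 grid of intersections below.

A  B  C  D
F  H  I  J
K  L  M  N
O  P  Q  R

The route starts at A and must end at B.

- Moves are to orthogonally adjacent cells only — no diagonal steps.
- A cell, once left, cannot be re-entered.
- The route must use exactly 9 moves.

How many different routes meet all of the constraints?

18

Need simple routes of exactly 9 moves from A to B (Manhattan distance 1, so 4 moves are spent on a detour and 4 undoing it).
Branch systematically from the start, pruning whenever the remaining move budget drops below the Manhattan distance to B or differs from it in parity. Every completion starts via F: 18 (no valid completion starts via B).
That gives 18 routes.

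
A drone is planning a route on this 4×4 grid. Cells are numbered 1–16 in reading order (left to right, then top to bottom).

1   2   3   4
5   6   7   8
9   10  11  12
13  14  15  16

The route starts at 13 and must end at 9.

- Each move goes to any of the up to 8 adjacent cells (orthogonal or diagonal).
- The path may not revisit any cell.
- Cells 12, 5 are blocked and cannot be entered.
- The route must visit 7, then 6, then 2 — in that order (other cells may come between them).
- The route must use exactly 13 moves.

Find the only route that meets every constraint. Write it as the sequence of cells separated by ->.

13 -> 10 -> 7 -> 6 -> 1 -> 2 -> 3 -> 4 -> 8 -> 11 -> 16 -> 15 -> 14 -> 9

The waypoints must appear in the order 7, 6, 2, with no cell reused.
Route from 13: up-right 2 to 7, left 1 to 6, up-left 1 to 1, right 3 to 4, down 1 to 8, down-left 1 to 11, down-right 1 to 16, left 2 to 14, up-left 1 to 9 — 13 moves in all.
Check: order respected (7 at step 2, 6 at step 3, 2 at step 5); 13 moves as required.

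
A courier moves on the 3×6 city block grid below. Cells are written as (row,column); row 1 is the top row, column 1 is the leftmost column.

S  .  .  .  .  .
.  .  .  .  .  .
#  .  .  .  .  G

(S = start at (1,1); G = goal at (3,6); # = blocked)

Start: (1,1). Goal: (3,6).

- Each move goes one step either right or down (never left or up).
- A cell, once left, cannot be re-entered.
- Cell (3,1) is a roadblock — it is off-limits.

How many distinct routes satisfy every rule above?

20

A right/down-only route from (1,1) to (3,6) makes exactly 2 down-moves and 5 right-moves in some order.
With no other constraints that would be C(7,2) = 21 routes.
Subtract routes through each blocked cell (inclusion–exclusion for overlaps): − through (3,1): 1 → 20.
That gives 20 routes.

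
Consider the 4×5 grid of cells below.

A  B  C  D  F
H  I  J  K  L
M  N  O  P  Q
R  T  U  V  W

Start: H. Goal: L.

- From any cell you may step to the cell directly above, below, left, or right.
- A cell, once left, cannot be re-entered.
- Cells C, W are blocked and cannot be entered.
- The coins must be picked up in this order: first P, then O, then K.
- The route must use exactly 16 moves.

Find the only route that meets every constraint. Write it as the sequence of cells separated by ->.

The waypoints must appear in the order P, O, K, with no cell reused.
Route from H: up to A, right to B, 2× down (reaching N), left to M, down to R, 3× right (reaching V), up to P, left to O, up to J, right to K, up to D, right to F, down to L — 16 moves in all.
Check: order respected (P at step 10, O at step 11, K at step 13); 16 moves as required.

H -> A -> B -> I -> N -> M -> R -> T -> U -> V -> P -> O -> J -> K -> D -> F -> L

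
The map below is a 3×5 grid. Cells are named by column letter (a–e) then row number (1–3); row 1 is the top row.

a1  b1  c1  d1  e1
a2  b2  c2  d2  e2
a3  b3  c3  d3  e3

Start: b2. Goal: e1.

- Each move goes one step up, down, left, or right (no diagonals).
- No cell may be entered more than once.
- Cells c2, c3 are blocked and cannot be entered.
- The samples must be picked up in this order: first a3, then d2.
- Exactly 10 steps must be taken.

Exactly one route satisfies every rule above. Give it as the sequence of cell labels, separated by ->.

The waypoints must appear in the order a3, d2, with no cell reused.
Route from b2: down to b3, left to a3, 2× up (reaching a1), 3× right (reaching d1), down to d2, right to e2, up to e1 — 10 moves in all.
Check: order respected (a3 at step 2, d2 at step 8); 10 moves as required.

b2 -> b3 -> a3 -> a2 -> a1 -> b1 -> c1 -> d1 -> d2 -> e2 -> e1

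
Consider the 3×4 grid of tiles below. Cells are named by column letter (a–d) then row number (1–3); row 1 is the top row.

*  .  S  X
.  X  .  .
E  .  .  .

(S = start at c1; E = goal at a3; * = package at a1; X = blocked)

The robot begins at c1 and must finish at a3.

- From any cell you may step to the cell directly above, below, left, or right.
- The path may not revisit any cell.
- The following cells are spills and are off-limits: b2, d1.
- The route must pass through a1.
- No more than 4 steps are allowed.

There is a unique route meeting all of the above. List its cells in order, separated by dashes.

Any route must reach a1 and still end at a3 within 4 moves, so the order of the required stops is forced.
Route from c1: left 2 to a1, down 2 to a3 — 4 moves in all.
Check: all required cells visited; 4 ≤ 4 moves.

c1 - b1 - a1 - a2 - a3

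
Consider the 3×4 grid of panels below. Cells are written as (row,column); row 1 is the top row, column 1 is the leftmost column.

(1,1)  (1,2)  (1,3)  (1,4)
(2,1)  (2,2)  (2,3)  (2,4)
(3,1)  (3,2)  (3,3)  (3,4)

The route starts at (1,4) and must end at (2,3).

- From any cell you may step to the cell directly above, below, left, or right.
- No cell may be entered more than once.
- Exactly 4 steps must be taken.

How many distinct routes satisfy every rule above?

2

Need simple routes of exactly 4 moves from (1,4) to (2,3) (Manhattan distance 2, so 1 moves are spent on a detour and 1 undoing it).
Enumerating: (1,4) (2,4) (3,4) (3,3) (2,3) | (1,4) (1,3) (1,2) (2,2) (2,3).
That gives 2 routes.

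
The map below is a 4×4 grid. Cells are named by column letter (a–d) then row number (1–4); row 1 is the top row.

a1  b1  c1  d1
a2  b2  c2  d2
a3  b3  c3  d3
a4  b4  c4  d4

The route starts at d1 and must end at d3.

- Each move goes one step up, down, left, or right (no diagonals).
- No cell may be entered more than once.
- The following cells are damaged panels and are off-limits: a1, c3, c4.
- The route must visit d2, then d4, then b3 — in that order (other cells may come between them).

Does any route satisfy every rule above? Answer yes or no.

no

d4 must be visited but has only one open neighbour (d3), and it is neither the start nor the goal — the route would have to enter and leave through d3, re-entering it.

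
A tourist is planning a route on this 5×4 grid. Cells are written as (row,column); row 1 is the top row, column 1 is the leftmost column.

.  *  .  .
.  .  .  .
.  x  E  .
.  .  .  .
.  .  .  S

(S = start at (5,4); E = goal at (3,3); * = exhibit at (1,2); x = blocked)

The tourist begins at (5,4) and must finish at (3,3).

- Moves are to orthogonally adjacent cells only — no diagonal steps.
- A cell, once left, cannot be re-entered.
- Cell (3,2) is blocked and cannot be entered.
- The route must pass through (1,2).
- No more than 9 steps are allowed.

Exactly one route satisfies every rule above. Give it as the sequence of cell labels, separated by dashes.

The 9-move cap with required stops at (1,2) leaves no slack for detours.
Route from (5,4): up 4 to (1,4), left 2 to (1,2), down 1 to (2,2), right 1 to (2,3), down 1 to (3,3) — 9 moves in all.
Check: all required cells visited; 9 ≤ 9 moves.

(5,4) - (4,4) - (3,4) - (2,4) - (1,4) - (1,3) - (1,2) - (2,2) - (2,3) - (3,3)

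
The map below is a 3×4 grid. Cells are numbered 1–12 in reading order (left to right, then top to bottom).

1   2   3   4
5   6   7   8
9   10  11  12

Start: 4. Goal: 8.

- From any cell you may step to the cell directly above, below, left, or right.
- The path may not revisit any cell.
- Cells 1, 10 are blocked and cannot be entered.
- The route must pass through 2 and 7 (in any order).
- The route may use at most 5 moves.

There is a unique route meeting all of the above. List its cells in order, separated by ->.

4 -> 3 -> 2 -> 6 -> 7 -> 8

Any route must reach 2 and 7 and still end at 8 within 5 moves, so the order of the required stops is forced.
Route from 4: left 2 to 2, down 1 to 6, right 2 to 8 — 5 moves in all.
Check: all required cells visited; 5 ≤ 5 moves.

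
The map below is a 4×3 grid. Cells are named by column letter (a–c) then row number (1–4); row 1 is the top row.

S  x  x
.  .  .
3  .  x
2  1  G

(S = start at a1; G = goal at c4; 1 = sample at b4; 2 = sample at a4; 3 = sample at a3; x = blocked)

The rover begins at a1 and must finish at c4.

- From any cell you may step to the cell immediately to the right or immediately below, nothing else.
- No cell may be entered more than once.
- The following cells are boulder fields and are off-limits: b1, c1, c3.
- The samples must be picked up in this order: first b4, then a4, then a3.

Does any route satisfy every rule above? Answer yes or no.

a4 lies to the left of b4, so going from b4 to a4 would need a leftward move — but moves only go right/down, so b4 cannot be visited before a4.

no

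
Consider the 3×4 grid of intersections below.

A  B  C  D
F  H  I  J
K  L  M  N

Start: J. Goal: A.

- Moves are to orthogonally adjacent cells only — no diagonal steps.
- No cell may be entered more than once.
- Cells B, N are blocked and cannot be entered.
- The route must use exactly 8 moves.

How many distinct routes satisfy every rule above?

Need simple routes of exactly 8 moves from J to A (Manhattan distance 4, so 2 moves are spent on a detour and 2 undoing it).
Enumerating: J D C I M L H F A | J D C I M L K F A | J D C I H L K F A.
That gives 3 routes.

3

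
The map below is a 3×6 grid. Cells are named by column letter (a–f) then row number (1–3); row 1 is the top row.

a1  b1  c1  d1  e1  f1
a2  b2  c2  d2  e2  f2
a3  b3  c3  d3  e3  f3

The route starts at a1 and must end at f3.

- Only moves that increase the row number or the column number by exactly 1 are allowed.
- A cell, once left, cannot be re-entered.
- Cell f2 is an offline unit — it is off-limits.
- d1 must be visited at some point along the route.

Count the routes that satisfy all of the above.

A right/down-only route from a1 to f3 makes exactly 2 down-moves and 5 right-moves in some order.
With no other constraints that would be C(7,2) = 21 routes.
Split at d1 and multiply the segment counts (each segment already excludes blocked cells): a1→d1: 1; d1→f3: 3; product = 3.
That gives 3 routes.

3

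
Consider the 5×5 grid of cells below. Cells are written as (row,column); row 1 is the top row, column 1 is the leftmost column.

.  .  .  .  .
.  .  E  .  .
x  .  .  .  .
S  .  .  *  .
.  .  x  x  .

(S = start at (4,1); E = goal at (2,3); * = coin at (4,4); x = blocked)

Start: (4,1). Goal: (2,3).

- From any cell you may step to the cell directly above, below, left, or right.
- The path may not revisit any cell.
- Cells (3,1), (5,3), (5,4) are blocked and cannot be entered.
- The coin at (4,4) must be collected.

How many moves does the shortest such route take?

Any route passes through (4,4) somewhere between (4,1) and (2,3). Summing Manhattan distances along the two legs ((4,1) → (4,4) → (2,3)) gives a lower bound of 3 + 3 = 6 moves.
A route of 6 moves achieves this: (4,1) → (4,2) → (4,3) → (4,4) → (3,4) → (2,4) → (2,3).
Since 6 matches the lower bound, it is optimal.

6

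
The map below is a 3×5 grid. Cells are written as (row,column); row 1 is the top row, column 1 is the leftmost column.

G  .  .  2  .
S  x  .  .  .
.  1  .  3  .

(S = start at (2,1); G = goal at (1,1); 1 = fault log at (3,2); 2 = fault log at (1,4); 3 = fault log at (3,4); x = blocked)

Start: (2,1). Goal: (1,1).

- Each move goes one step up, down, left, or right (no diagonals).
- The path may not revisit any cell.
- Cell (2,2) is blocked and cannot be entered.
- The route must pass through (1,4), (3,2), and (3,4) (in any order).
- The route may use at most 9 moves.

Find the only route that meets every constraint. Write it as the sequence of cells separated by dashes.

(2,1) - (3,1) - (3,2) - (3,3) - (3,4) - (2,4) - (1,4) - (1,3) - (1,2) - (1,1)

Any route must reach (1,4), (3,2), and (3,4) and still end at (1,1) within 9 moves, so the order of the required stops is forced.
Route from (2,1): down 1 to (3,1), right 3 to (3,4), up 2 to (1,4), left 3 to (1,1) — 9 moves in all.
Check: all required cells visited; 9 ≤ 9 moves.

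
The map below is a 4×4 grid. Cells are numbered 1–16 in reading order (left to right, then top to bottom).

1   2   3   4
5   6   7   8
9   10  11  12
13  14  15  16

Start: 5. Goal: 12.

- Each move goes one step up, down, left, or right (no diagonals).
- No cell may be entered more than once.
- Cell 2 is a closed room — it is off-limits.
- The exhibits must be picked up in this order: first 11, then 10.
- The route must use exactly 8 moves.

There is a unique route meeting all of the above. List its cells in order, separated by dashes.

5 - 6 - 7 - 11 - 10 - 14 - 15 - 16 - 12

The waypoints must appear in the order 11, 10, with no cell reused.
Route from 5: right 2 to 7, down 1 to 11, left 1 to 10, down 1 to 14, right 2 to 16, up 1 to 12 — 8 moves in all.
Check: order respected (11 at step 3, 10 at step 4); 8 moves as required.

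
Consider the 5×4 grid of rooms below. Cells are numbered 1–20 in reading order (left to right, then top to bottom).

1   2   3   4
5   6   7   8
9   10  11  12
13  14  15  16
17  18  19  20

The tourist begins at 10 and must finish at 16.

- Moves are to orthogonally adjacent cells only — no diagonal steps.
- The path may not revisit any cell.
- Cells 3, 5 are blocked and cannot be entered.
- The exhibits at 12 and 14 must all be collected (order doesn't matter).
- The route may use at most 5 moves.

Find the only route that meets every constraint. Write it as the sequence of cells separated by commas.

Any route must reach 12 and 14 and still end at 16 within 5 moves, so the order of the required stops is forced.
Route from 10: down to 14, right to 15, up to 11, right to 12, down to 16 — 5 moves in all.
Check: all required cells visited; 5 ≤ 5 moves.

10, 14, 15, 11, 12, 16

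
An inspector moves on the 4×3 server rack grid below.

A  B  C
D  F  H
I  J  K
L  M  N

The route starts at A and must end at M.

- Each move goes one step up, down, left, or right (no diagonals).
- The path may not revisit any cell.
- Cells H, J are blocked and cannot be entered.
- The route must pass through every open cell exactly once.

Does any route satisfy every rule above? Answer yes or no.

no

Cell C has only one open neighbour but is neither the start nor the goal, so a Hamiltonian route would have to both enter and leave it through the same neighbour — impossible without revisiting.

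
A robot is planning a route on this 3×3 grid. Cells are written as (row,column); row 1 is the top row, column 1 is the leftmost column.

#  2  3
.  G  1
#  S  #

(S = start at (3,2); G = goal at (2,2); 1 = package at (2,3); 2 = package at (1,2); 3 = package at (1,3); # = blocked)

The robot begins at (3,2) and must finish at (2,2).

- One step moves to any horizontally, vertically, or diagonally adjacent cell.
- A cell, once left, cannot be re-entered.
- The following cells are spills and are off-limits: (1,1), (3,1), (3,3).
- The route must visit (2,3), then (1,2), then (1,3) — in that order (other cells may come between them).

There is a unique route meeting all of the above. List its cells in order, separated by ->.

The waypoints must appear in the order (2,3), (1,2), (1,3), with no cell reused.
Route from (3,2): up-right 1 to (2,3), up-left 1 to (1,2), right 1 to (1,3), down-left 1 to (2,2) — 4 moves in all.
Check: order respected (1 at step 1, 2 at step 2, 3 at step 3).

(3,2) -> (2,3) -> (1,2) -> (1,3) -> (2,2)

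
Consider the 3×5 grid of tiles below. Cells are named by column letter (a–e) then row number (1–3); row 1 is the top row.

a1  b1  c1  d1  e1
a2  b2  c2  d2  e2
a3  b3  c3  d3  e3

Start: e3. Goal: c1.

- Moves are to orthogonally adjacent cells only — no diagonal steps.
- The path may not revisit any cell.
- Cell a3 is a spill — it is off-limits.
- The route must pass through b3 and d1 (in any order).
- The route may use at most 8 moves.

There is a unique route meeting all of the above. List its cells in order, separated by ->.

The budget equals the shortest possible length, so every move has to be on a shortest route through the required cells.
Route from e3: 3× left (reaching b3), up to b2, 2× right (reaching d2), up to d1, left to c1 — 8 moves in all.
Check: all required cells visited; 8 ≤ 8 moves.

e3 -> d3 -> c3 -> b3 -> b2 -> c2 -> d2 -> d1 -> c1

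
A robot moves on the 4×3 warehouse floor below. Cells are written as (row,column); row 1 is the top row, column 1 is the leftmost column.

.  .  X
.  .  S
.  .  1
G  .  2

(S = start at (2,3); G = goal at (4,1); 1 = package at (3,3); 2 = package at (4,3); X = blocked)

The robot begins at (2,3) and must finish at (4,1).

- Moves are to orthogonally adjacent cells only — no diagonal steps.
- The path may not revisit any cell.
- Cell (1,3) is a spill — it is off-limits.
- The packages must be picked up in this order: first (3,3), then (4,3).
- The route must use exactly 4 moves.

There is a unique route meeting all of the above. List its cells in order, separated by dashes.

(2,3) - (3,3) - (4,3) - (4,2) - (4,1)

The waypoints must appear in the order (3,3), (4,3), with no cell reused.
Route from (2,3): down 2 to (4,3), left 2 to (4,1) — 4 moves in all.
Check: order respected (1 at step 1, 2 at step 2); 4 moves as required.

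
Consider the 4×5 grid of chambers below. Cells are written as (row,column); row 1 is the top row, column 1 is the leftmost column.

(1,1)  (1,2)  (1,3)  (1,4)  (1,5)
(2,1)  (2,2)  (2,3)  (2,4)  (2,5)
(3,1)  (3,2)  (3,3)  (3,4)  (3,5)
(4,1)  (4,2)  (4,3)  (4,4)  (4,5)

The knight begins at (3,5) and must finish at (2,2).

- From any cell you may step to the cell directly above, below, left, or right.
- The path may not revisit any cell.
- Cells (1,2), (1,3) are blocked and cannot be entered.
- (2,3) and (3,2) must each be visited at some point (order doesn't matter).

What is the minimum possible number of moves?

Any route passes through (2,3) and (3,2) in some order between (3,5) and (2,2). Summing Manhattan distances along each leg and taking the cheapest ordering ((3,5) → (3,2) → (2,3) → (2,2)) gives a lower bound of 3 + 2 + 1 = 6 moves.
A route of 6 moves achieves this: (3,5) → (2,5) → (2,4) → (2,3) → (3,3) → (3,2) → (2,2).
Since 6 matches the lower bound, it is optimal.

6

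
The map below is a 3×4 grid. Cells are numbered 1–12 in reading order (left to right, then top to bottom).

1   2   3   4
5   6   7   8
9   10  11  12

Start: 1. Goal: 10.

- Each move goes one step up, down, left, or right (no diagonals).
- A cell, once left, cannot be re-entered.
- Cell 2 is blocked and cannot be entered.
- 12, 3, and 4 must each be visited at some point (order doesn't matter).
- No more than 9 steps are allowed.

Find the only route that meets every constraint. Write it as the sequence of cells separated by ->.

The budget equals the shortest possible length, so every move has to be on a shortest route through the required cells.
Route from 1: down to 5, 2× right (reaching 7), up to 3, right to 4, 2× down (reaching 12), 2× left (reaching 10) — 9 moves in all.
Check: all required cells visited; 9 ≤ 9 moves.

1 -> 5 -> 6 -> 7 -> 3 -> 4 -> 8 -> 12 -> 11 -> 10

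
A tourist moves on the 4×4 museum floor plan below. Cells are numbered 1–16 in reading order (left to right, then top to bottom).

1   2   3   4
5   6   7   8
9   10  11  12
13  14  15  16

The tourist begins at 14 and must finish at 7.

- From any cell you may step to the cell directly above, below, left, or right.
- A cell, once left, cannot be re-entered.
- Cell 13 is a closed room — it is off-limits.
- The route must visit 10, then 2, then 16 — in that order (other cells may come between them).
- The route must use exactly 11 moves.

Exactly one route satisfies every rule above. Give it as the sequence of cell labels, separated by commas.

14, 10, 6, 2, 3, 4, 8, 12, 16, 15, 11, 7

The waypoints must appear in the order 10, 2, 16, with no cell reused.
Route from 14: up 3 to 2, right 2 to 4, down 3 to 16, left 1 to 15, up 2 to 7 — 11 moves in all.
Check: order respected (10 at step 1, 2 at step 3, 16 at step 8); 11 moves as required.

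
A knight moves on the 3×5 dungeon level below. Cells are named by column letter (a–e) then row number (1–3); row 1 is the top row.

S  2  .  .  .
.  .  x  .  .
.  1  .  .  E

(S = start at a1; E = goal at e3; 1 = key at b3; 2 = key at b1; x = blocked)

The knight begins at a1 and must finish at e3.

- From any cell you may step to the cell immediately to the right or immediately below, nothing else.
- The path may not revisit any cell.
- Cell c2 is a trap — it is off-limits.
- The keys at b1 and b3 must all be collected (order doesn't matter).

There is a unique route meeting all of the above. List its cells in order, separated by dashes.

a1 - b1 - b2 - b3 - c3 - d3 - e3

Moves only go right or down, so the column and row indices never decrease.
Route from a1: right 1 to b1, down 2 to b3, right 3 to e3 — 6 moves in all.
Check: all required cells visited.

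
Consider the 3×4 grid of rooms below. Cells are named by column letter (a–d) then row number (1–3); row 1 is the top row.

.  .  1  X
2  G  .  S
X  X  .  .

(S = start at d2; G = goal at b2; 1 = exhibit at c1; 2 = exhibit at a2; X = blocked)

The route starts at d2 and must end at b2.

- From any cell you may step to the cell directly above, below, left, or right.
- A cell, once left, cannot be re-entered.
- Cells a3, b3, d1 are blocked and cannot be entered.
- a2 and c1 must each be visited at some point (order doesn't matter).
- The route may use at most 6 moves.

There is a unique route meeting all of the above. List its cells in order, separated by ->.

d2 -> c2 -> c1 -> b1 -> a1 -> a2 -> b2

The 6-move cap with required stops at a2, c1 leaves no slack for detours.
Route from d2: left 1 to c2, up 1 to c1, left 2 to a1, down 1 to a2, right 1 to b2 — 6 moves in all.
Check: all required cells visited; 6 ≤ 6 moves.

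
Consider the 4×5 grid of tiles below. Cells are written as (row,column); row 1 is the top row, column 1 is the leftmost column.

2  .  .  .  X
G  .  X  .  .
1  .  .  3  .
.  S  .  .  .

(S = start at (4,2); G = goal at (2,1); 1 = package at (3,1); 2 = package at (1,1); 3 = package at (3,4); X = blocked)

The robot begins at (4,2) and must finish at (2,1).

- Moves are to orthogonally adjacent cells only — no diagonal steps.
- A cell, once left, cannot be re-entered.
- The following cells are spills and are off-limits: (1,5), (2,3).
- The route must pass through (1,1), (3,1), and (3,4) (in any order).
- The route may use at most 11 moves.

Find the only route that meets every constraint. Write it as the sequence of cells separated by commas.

The budget equals the shortest possible length, so every move has to be on a shortest route through the required cells.
Route from (4,2): left to (4,1), up to (3,1), 3× right (reaching (3,4)), 2× up (reaching (1,4)), 3× left (reaching (1,1)), down to (2,1) — 11 moves in all.
Check: all required cells visited; 11 ≤ 11 moves.

(4,2), (4,1), (3,1), (3,2), (3,3), (3,4), (2,4), (1,4), (1,3), (1,2), (1,1), (2,1)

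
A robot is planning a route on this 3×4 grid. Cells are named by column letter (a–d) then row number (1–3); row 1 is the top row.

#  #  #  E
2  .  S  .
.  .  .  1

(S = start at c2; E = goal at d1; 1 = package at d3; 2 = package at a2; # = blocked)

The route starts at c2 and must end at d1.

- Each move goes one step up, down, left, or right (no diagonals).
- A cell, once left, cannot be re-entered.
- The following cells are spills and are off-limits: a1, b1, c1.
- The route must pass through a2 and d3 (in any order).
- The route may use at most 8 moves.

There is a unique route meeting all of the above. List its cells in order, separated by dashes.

c2 - b2 - a2 - a3 - b3 - c3 - d3 - d2 - d1

Any route must reach a2 and d3 and still end at d1 within 8 moves, so the order of the required stops is forced.
Route from c2: left 2 to a2, down 1 to a3, right 3 to d3, up 2 to d1 — 8 moves in all.
Check: all required cells visited; 8 ≤ 8 moves.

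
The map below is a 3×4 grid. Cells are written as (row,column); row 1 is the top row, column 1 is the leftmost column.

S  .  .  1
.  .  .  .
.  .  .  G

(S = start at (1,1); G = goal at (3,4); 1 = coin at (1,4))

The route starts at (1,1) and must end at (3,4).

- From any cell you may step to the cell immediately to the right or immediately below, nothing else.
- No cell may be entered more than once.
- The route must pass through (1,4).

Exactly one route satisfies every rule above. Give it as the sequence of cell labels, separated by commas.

(1,1), (1,2), (1,3), (1,4), (2,4), (3,4)

Moves only go right or down, so the column and row indices never decrease.
Route from (1,1): right 3 to (1,4), down 2 to (3,4) — 5 moves in all.
Check: all required cells visited.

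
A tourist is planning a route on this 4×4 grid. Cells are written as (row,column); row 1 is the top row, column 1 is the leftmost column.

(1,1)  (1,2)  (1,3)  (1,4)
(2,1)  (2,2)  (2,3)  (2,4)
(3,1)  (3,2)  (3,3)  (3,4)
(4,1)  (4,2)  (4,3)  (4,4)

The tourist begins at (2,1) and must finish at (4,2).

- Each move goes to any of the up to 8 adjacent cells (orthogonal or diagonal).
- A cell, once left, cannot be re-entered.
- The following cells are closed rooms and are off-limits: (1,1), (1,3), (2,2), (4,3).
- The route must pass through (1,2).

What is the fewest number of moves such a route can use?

4

Any route passes through (1,2) somewhere between (2,1) and (4,2). Summing Chebyshev distances along the two legs ((2,1) → (1,2) → (4,2)) gives a lower bound of 1 + 3 = 4 moves.
A route of 4 moves achieves this: (2,1) → (1,2) → (2,3) → (3,2) → (4,2).
Since 4 matches the lower bound, it is optimal.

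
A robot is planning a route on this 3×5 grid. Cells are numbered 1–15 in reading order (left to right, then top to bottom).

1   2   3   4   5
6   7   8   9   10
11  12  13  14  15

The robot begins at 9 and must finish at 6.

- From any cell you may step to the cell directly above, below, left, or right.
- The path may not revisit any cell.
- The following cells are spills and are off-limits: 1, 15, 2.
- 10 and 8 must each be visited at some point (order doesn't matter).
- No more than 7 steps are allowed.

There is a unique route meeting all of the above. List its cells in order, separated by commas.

9, 10, 5, 4, 3, 8, 7, 6

The budget equals the shortest possible length, so every move has to be on a shortest route through the required cells.
Route from 9: right 1 to 10, up 1 to 5, left 2 to 3, down 1 to 8, left 2 to 6 — 7 moves in all.
Check: all required cells visited; 7 ≤ 7 moves.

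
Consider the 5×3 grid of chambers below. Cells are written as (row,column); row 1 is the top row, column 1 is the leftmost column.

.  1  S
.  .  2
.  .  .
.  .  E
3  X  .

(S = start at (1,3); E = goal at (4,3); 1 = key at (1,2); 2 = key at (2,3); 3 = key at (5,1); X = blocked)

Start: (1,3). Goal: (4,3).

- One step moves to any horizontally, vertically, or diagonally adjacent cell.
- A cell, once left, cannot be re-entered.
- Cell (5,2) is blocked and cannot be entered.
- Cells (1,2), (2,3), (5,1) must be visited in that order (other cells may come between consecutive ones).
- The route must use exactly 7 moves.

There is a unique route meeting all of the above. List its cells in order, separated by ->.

The waypoints must appear in the order (1,2), (2,3), (5,1), with no cell reused.
Route from (1,3): left 1 to (1,2), down-right 1 to (2,3), down-left 2 to (4,1), down 1 to (5,1), up-right 1 to (4,2), right 1 to (4,3) — 7 moves in all.
Check: order respected (1 at step 1, 2 at step 2, 3 at step 5); 7 moves as required.

(1,3) -> (1,2) -> (2,3) -> (3,2) -> (4,1) -> (5,1) -> (4,2) -> (4,3)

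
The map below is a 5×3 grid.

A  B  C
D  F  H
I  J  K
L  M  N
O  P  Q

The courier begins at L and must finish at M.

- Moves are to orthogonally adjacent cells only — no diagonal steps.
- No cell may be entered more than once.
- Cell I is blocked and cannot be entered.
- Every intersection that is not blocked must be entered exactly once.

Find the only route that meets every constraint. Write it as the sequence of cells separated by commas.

L, O, P, Q, N, K, H, C, B, A, D, F, J, M

Need to visit all 14 open cells exactly once, starting at L and ending at M.
Cell O has only two open neighbours (L and P), so the path must pass straight through it: one of those is the cell it's entered from and the other is where it exits.
Route from L: down to O, 2× right (reaching Q), 4× up (reaching C), 2× left (reaching A), down to D, right to F, 2× down (reaching M) — 13 moves in all.
Check: all 14 open cells covered.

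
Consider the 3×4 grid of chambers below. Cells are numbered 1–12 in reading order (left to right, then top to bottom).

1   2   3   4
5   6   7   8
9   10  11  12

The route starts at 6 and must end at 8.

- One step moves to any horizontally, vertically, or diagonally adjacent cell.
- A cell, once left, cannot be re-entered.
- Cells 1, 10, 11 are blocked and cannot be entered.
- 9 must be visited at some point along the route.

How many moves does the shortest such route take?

5

Any route passes through 9 somewhere between 6 and 8. Summing Chebyshev distances along the two legs (6 → 9 → 8) gives a lower bound of 1 + 3 = 4 moves.
The shortest route satisfying every rule uses 5 moves: 6 → 9 → 5 → 2 → 3 → 8.
The bound of 4 isn't tight here; checking systematically, no route of length 4 through 4 satisfies every constraint, so 5 is the minimum.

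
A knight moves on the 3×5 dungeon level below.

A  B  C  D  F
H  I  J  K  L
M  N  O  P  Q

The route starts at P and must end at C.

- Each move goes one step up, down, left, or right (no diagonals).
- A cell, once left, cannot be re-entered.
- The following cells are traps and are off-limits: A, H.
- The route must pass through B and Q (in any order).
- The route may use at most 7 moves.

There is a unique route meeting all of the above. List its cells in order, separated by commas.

Any route must reach B and Q and still end at C within 7 moves, so the order of the required stops is forced.
Route from P: right 1 to Q, up 1 to L, left 3 to I, up 1 to B, right 1 to C — 7 moves in all.
Check: all required cells visited; 7 ≤ 7 moves.

P, Q, L, K, J, I, B, C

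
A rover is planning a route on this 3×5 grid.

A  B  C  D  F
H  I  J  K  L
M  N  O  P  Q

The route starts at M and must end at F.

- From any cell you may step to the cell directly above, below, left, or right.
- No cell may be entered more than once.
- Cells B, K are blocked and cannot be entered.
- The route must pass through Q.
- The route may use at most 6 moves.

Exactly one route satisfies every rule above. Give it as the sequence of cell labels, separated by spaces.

The budget equals the shortest possible length, so every move has to be on a shortest route through the required cells.
Route from M: 4× right (reaching Q), 2× up (reaching F) — 6 moves in all.
Check: all required cells visited; 6 ≤ 6 moves.

M N O P Q L F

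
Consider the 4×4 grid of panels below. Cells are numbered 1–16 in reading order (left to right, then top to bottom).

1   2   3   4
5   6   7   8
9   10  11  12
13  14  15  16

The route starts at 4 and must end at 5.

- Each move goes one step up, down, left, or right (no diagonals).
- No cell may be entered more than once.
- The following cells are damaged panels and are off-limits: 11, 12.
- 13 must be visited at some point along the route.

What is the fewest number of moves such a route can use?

Any route passes through 13 somewhere between 4 and 5. Summing Manhattan distances along the two legs (4 → 13 → 5) gives a lower bound of 6 + 2 = 8 moves.
A route of 8 moves achieves this: 4 → 8 → 7 → 6 → 10 → 14 → 13 → 9 → 5.
Since 8 matches the lower bound, it is optimal.

8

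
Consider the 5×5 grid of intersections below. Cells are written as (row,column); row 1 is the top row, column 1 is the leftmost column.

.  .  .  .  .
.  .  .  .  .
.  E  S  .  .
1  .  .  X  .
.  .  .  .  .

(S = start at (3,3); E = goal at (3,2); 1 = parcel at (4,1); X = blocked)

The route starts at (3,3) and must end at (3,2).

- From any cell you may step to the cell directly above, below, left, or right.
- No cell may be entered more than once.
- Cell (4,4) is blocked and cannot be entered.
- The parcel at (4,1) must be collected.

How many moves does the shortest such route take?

5

Any route passes through (4,1) somewhere between (3,3) and (3,2). Summing Manhattan distances along the two legs ((3,3) → (4,1) → (3,2)) gives a lower bound of 3 + 2 = 5 moves.
A route of 5 moves achieves this: (3,3) → (4,3) → (4,2) → (4,1) → (3,1) → (3,2).
Since 5 matches the lower bound, it is optimal.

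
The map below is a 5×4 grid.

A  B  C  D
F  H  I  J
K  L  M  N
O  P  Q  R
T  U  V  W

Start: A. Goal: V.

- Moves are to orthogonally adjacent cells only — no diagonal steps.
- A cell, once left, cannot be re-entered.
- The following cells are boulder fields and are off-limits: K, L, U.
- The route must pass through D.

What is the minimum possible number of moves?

Any route passes through D somewhere between A and V. Summing Manhattan distances along the two legs (A → D → V) gives a lower bound of 3 + 5 = 8 moves.
A route of 8 moves achieves this: A → B → C → D → J → N → R → W → V.
Since 8 matches the lower bound, it is optimal.

8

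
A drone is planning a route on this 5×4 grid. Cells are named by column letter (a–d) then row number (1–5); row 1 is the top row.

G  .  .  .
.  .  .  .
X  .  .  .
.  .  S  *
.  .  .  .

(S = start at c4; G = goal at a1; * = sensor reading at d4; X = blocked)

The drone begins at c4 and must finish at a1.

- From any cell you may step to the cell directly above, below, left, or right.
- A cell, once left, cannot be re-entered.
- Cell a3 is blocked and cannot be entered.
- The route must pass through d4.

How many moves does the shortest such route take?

Any route passes through d4 somewhere between c4 and a1. Summing Manhattan distances along the two legs (c4 → d4 → a1) gives a lower bound of 1 + 6 = 7 moves.
A route of 7 moves achieves this: c4 → d4 → d3 → d2 → d1 → c1 → b1 → a1.
Since 7 matches the lower bound, it is optimal.

7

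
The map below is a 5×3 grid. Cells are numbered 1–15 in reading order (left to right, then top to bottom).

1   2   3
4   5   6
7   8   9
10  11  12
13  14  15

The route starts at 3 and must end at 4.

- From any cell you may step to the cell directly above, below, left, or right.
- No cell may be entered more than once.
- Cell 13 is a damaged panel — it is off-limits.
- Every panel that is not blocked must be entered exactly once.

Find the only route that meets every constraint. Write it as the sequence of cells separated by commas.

Need to visit all 14 open cells exactly once, starting at 3 and ending at 4.
Cell 15 has only two open neighbours (12 and 14), so the path must pass straight through it: one of those is the cell it's entered from and the other is where it exits.
Route from 3: down 4 to 15, left 1 to 14, up 1 to 11, left 1 to 10, up 1 to 7, right 1 to 8, up 2 to 2, left 1 to 1, down 1 to 4 — 13 moves in all.
Check: all 14 open cells covered.

3, 6, 9, 12, 15, 14, 11, 10, 7, 8, 5, 2, 1, 4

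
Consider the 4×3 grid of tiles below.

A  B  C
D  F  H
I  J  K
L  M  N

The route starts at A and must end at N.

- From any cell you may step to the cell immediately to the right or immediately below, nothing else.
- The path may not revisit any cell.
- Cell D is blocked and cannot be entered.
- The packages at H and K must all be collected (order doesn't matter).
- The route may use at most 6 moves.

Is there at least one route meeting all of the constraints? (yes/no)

yes

One route that works: A → B → F → H → K → N.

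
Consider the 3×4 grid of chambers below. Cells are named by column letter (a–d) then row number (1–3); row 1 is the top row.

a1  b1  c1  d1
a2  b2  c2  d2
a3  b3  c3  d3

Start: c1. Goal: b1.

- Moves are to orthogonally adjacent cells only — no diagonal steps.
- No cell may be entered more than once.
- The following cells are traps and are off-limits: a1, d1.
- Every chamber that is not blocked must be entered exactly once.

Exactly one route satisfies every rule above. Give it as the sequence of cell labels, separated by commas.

Need to visit all 10 open cells exactly once, starting at c1 and ending at b1.
Cell d2 has only two open neighbours (d3 and c2), so the path must pass straight through it: one of those is the cell it's entered from and the other is where it exits.
Route from c1: down to c2, right to d2, down to d3, 3× left (reaching a3), up to a2, right to b2, up to b1 — 9 moves in all.
Check: all 10 open cells covered.

c1, c2, d2, d3, c3, b3, a3, a2, b2, b1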